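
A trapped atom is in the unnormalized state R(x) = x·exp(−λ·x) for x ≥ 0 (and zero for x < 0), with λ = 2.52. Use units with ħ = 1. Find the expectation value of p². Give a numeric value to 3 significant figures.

p² R = −ħ² d²R/dx²; ⟨p²⟩ = −ħ² ∫ R*·R'' dx / ∫|R|² dx.
Differentiate x·exp(−λ·x) with the product rule; every integrand then reduces to terms xʲ·e^(−2λx) on [0, ∞), with ∫₀^∞ xʲ·e^(−2λx) dx = j!/(2λ)^(j+1).
State is unnormalized: ∫|R|² dx = 0.015622, and ∫R*·(−ħ² R'') dx = 0.099206, so ⟨p²⟩ = 0.099206 / 0.015622.
⟨p²⟩ = 6.3504.

6.35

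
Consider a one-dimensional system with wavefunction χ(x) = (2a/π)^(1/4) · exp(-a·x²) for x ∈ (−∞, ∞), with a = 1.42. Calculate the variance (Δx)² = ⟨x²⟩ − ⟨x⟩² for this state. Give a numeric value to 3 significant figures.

0.176

Compute ⟨x⟩ and ⟨x²⟩ separately, then (Δx)² = ⟨x²⟩ − ⟨x⟩².
Gaussian moments: ∫x^(2j)·e^(−2ax²) dx = (2j−1)!!/(4a)^j · √(π/(2a)), odd powers integrate to 0; here √(π/(2a)) = 1.0518.
⟨x⟩ = 0.0000 and ⟨x²⟩ = 0.17606.
(Δx)² = 0.17606 − (0.0000)² = 0.17606.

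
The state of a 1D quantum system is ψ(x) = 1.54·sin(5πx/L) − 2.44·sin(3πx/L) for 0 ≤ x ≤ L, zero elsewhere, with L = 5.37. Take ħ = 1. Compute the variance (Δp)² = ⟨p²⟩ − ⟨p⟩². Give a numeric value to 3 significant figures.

Compute ⟨p⟩ and ⟨p²⟩ separately; (Δp)² = ⟨p²⟩ − ⟨p⟩².
d²/dx² sin(jπx/L) = −(jπ/L)²·sin(jπx/L); on 0 ≤ x ≤ L, ∫sin²(jπx/L) dx = L/2 and ∫sin(jπx/L)·sin(lπx/L) dx = 0 for j ≠ l, so only diagonal terms survive in ∫|ψ|² and ∫ψ·ψ″; ∫ψ·ψ′ dx = [ψ²/2] between the walls = 0.
Normalization: ∫|ψ|² dx = 22.353.
⟨p⟩ = 0.0000 and ⟨p²⟩ = 4.6403.
(Δp)² = 4.6403 − (0.0000)² = 4.6403.

4.64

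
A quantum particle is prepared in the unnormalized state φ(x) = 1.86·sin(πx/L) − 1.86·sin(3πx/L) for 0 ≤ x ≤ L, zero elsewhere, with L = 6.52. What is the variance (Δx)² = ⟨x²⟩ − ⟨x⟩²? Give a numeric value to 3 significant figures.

0.731

Compute ⟨x⟩ and ⟨x²⟩ separately, then (Δx)² = ⟨x²⟩ − ⟨x⟩².
On 0 ≤ x ≤ L (j ≠ l): ∫sin²(jπx/L) dx = L/2, ∫sin(jπx/L)·sin(lπx/L) dx = 0; diagonal moments ∫x·sin²(jπx/L) dx = L²/4, ∫x²·sin²(jπx/L) dx = L³·(1/6 − 1/(4j²π²)); cross terms ∫x·sin(jπx/L)·sin(lπx/L) dx = 0 for j + l even and −4jlL²/(π²(j² − l²)²) for j + l odd, ∫x²·sin(jπx/L)·sin(lπx/L) dx = (−1)^(j+l)·4jlL³/(π²(j² − l²)²); higher powers the same way via product-to-sum and parts.
Normalization: ∫|φ|² dx = 22.557.
⟨x⟩ = 3.2600 and ⟨x²⟩ = 11.358.
(Δx)² = 11.358 − (3.2600)² = 0.73089.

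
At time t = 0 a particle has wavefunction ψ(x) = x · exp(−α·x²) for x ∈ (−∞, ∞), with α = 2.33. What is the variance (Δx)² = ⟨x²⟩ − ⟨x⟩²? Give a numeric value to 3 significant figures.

0.322

Compute ⟨x⟩ and ⟨x²⟩ separately, then (Δx)² = ⟨x²⟩ − ⟨x⟩².
Expand each integrand as polynomial × e^(−2αx²) and use ∫x^(2j)·e^(−2αx²) dx = (2j−1)!!/(4α)^j · √(π/(2α)), odd powers → 0; here √(π/(2α)) = 0.82107.
Normalization: ∫|ψ|² dx = 0.088098.
⟨x⟩ = 0.0000 and ⟨x²⟩ = 0.32189.
(Δx)² = 0.32189 − (0.0000)² = 0.32189.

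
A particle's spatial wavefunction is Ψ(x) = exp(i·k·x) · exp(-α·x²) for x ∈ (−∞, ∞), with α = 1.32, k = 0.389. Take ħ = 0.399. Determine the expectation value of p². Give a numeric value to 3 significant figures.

0.234

p² Ψ = −ħ² d²Ψ/dx²; ⟨p²⟩ = −ħ² ∫ Ψ*·Ψ'' dx / ∫|Ψ|² dx.
Gaussian moments: ∫x^(2j)·e^(−2αx²) dx = (2j−1)!!/(4α)^j · √(π/(2α)), odd powers integrate to 0; here √(π/(2α)) = 1.0909. Derivatives: Ψ′ = (ik − 2αx)·Ψ, Ψ″ = ((ik − 2αx)² − 2α)·Ψ; the odd-in-x pieces drop out.
State is unnormalized: ∫|Ψ|² dx = 1.0909, and ∫Ψ*·(−ħ² Ψ'') dx = 0.25552, so ⟨p²⟩ = 0.25552 / 1.0909.
⟨p²⟩ = 0.23424.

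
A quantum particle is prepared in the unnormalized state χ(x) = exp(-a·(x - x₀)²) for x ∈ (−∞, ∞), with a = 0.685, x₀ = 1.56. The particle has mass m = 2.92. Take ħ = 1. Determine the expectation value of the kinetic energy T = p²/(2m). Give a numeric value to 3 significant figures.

T = −(ħ²/2m) d²/dx², so ⟨T⟩ = −(ħ²/2m) ∫ χ*·χ'' dx / ∫|χ|² dx; with m = 2.92.
Gaussian moments (u = x − x₀): ∫u^(2j)·e^(−2au²) du = (2j−1)!!/(4a)^j · √(π/(2a)), odd powers integrate to 0; here √(π/(2a)) = 1.5143. Derivatives: d/dx e^(−au²) = −2au·e^(−au²), d²/dx² e^(−au²) = (4a²u² − 2a)·e^(−au²).
State is unnormalized: ∫|χ|² dx = 1.5143, and ∫χ*·(−ħ²/2m · χ'') dx = 0.17762, so ⟨T⟩ = 0.17762 / 1.5143.
⟨T⟩ = 0.11729.

0.117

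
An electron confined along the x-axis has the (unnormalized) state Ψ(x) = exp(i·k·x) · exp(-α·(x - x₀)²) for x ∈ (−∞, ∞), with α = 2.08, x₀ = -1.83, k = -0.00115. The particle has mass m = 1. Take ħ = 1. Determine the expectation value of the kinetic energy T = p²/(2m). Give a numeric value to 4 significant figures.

1.040

T = −(ħ²/2m) d²/dx², so ⟨T⟩ = −(ħ²/2m) ∫ Ψ*·Ψ'' dx / ∫|Ψ|² dx; with m = 1.
Gaussian moments (u = x − x₀): ∫u^(2j)·e^(−2αu²) du = (2j−1)!!/(4α)^j · √(π/(2α)), odd powers integrate to 0; here √(π/(2α)) = 0.86902. Derivatives: Ψ′ = (ik − 2αu)·Ψ, Ψ″ = ((ik − 2αu)² − 2α)·Ψ; the odd-in-u pieces drop out.
State is unnormalized: ∫|Ψ|² dx = 0.86902, and ∫Ψ*·(−ħ²/2m · Ψ'') dx = 0.90378, so ⟨T⟩ = 0.90378 / 0.86902.
⟨T⟩ = 1.0400.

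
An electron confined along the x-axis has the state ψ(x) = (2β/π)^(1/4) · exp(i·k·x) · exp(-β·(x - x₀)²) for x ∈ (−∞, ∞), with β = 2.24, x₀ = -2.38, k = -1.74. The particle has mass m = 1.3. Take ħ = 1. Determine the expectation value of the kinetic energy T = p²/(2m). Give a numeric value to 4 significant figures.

T = −(ħ²/2m) d²/dx², so ⟨T⟩ = −(ħ²/2m) ∫ ψ*·ψ'' dx; with m = 1.3.
Gaussian moments (u = x − x₀): ∫u^(2j)·e^(−2βu²) du = (2j−1)!!/(4β)^j · √(π/(2β)), odd powers integrate to 0; here √(π/(2β)) = 0.83741. Derivatives: ψ′ = (ik − 2βu)·ψ, ψ″ = ((ik − 2βu)² − 2β)·ψ; the odd-in-u pieces drop out.
⟨T⟩ = 2.0260.

2.026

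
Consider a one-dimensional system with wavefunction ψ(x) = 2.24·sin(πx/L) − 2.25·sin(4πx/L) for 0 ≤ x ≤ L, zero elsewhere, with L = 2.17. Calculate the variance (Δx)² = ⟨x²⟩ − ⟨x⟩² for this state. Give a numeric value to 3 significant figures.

Compute ⟨x⟩ and ⟨x²⟩ separately, then (Δx)² = ⟨x²⟩ − ⟨x⟩².
On 0 ≤ x ≤ L (j ≠ l): ∫sin²(jπx/L) dx = L/2, ∫sin(jπx/L)·sin(lπx/L) dx = 0; diagonal moments ∫x·sin²(jπx/L) dx = L²/4, ∫x²·sin²(jπx/L) dx = L³·(1/6 − 1/(4j²π²)); cross terms ∫x·sin(jπx/L)·sin(lπx/L) dx = 0 for j + l even and −4jlL²/(π²(j² − l²)²) for j + l odd, ∫x²·sin(jπx/L)·sin(lπx/L) dx = (−1)^(j+l)·4jlL³/(π²(j² − l²)²); higher powers the same way via product-to-sum and parts.
Normalization: ∫|ψ|² dx = 10.937.
⟨x⟩ = 1.1163 and ⟨x²⟩ = 1.5113.
(Δx)² = 1.5113 − (1.1163)² = 0.26520.

0.265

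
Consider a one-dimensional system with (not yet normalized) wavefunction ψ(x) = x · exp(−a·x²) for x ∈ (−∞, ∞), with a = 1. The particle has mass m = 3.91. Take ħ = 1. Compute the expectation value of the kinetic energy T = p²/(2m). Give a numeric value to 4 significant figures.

0.3836

T = −(ħ²/2m) d²/dx², so ⟨T⟩ = −(ħ²/2m) ∫ ψ*·ψ'' dx / ∫|ψ|² dx; with m = 3.91.
Expand each integrand as polynomial × e^(−2ax²) and use ∫x^(2j)·e^(−2ax²) dx = (2j−1)!!/(4a)^j · √(π/(2a)), odd powers → 0; here √(π/(2a)) = 1.2533. Differentiate with the product rule, d/dx e^(−ax²) = −2ax·e^(−ax²).
State is unnormalized: ∫|ψ|² dx = 0.31333, and ∫ψ*·(−ħ²/2m · ψ'') dx = 0.12020, so ⟨T⟩ = 0.12020 / 0.31333.
⟨T⟩ = 0.38363.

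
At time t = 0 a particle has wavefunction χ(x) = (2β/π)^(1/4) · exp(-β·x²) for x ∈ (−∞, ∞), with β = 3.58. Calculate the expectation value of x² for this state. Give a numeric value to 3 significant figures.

0.0698

⟨x²⟩ = ∫ x²·|χ|² dx (integrals over the domain).
Gaussian moments: ∫x^(2j)·e^(−2βx²) dx = (2j−1)!!/(4β)^j · √(π/(2β)), odd powers integrate to 0; here √(π/(2β)) = 0.66240.
⟨x²⟩ = 0.069832.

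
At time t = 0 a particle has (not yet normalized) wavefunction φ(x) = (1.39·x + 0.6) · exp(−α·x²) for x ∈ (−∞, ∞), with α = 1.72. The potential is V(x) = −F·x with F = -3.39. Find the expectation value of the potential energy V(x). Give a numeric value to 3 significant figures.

⟨V⟩ = ∫ V(x)·|φ|² dx / ∫|φ|² dx.
Expand each integrand as polynomial × e^(−2αx²) and use ∫x^(2j)·e^(−2αx²) dx = (2j−1)!!/(4α)^j · √(π/(2α)), odd powers → 0; here √(π/(2α)) = 0.95564.
State is unnormalized: ∫|φ|² dx = 0.61240, and ∫φ*·V(x)·φ dx = 0.78542, so ⟨V⟩ = 0.78542 / 0.61240.
⟨V⟩ = 1.2825.

1.28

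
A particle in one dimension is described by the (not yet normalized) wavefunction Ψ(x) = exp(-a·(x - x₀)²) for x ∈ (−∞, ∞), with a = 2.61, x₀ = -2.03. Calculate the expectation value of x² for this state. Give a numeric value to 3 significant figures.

4.22

⟨x²⟩ = ∫ x²·|Ψ|² dx / ∫|Ψ|² dx (integrals over the domain).
Gaussian moments (u = x − x₀): ∫u^(2j)·e^(−2au²) du = (2j−1)!!/(4a)^j · √(π/(2a)), odd powers integrate to 0; here √(π/(2a)) = 0.77578.
State is unnormalized: ∫|Ψ|² dx = 0.77578, and ∫Ψ*·x²·Ψ dx = 3.2712, so ⟨x²⟩ = 3.2712 / 0.77578.
⟨x²⟩ = 4.2167.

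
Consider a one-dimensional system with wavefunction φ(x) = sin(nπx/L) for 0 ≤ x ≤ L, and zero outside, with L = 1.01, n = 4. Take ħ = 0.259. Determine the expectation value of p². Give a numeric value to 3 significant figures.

10.4

p² φ = −ħ² d²φ/dx²; ⟨p²⟩ = −ħ² ∫ φ*·φ'' dx / ∫|φ|² dx.
d/dx sin(nπx/L) = (nπ/L)·cos(nπx/L) and d²/dx² sin(nπx/L) = −(nπ/L)²·sin(nπx/L); on 0 ≤ x ≤ L, ∫sin²(nπx/L) dx = L/2 and ∫sin(nπx/L)·cos(nπx/L) dx = 0.
State is unnormalized: ∫|φ|² dx = 0.50500, and ∫φ*·(−ħ² φ'') dx = 5.2441, so ⟨p²⟩ = 5.2441 / 0.50500.
⟨p²⟩ = 10.384.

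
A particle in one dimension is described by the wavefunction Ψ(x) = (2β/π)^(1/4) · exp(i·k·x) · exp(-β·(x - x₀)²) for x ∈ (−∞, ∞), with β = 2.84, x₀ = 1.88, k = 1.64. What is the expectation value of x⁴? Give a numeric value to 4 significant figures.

⟨x⁴⟩ = ∫ x⁴·|Ψ|² dx (integrals over the domain).
Gaussian moments (u = x − x₀): ∫u^(2j)·e^(−2βu²) du = (2j−1)!!/(4β)^j · √(π/(2β)), odd powers integrate to 0; here √(π/(2β)) = 0.74371.
⟨x⁴⟩ = 14.382.

14.38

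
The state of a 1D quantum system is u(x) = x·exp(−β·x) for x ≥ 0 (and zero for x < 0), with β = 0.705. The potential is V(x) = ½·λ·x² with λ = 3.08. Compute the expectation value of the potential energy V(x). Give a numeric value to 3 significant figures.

⟨V⟩ = ∫ V(x)·|u|² dx / ∫|u|² dx.
Every integrand reduces to terms xʲ·e^(−2βx) on [0, ∞); use ∫₀^∞ xʲ·e^(−2βx) dx = j!/(2β)^(j+1).
State is unnormalized: ∫|u|² dx = 0.71346, and ∫u*·V(x)·u dx = 6.6319, so ⟨V⟩ = 6.6319 / 0.71346.
⟨V⟩ = 9.2953.

9.30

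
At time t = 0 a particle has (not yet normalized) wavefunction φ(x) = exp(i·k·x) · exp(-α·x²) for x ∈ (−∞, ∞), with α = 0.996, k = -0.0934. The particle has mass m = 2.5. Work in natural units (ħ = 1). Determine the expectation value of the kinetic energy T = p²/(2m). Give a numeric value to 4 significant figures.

T = −(ħ²/2m) d²/dx², so ⟨T⟩ = −(ħ²/2m) ∫ φ*·φ'' dx / ∫|φ|² dx; with m = 2.5.
Gaussian moments: ∫x^(2j)·e^(−2αx²) dx = (2j−1)!!/(4α)^j · √(π/(2α)), odd powers integrate to 0; here √(π/(2α)) = 1.2558. Derivatives: φ′ = (ik − 2αx)·φ, φ″ = ((ik − 2αx)² − 2α)·φ; the odd-in-x pieces drop out.
State is unnormalized: ∫|φ|² dx = 1.2558, and ∫φ*·(−ħ²/2m · φ'') dx = 0.25235, so ⟨T⟩ = 0.25235 / 1.2558.
⟨T⟩ = 0.20094.

0.2009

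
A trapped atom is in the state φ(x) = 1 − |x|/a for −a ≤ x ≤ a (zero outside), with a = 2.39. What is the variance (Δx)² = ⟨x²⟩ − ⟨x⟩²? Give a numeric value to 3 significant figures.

0.571

Compute ⟨x⟩ and ⟨x²⟩ separately, then (Δx)² = ⟨x²⟩ − ⟨x⟩².
φ is even, so ∫ over [−a, a] = 2∫₀ᵃ with φ = 1 − x/a there: ∫₀ᵃ (1 − x/a)² dx = a/3, ∫₀ᵃ x²(1 − x/a)² dx = a³/30, ∫₀ᵃ x⁴(1 − x/a)² dx = a⁵/105.
Normalization: ∫|φ|² dx = 1.5933.
⟨x⟩ = 0.0000 and ⟨x²⟩ = 0.57121.
(Δx)² = 0.57121 − (0.0000)² = 0.57121.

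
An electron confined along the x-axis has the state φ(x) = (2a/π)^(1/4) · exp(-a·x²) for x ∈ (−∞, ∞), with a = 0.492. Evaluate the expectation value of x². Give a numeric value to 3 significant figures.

⟨x²⟩ = ∫ x²·|φ|² dx (integrals over the domain).
Gaussian moments: ∫x^(2j)·e^(−2ax²) dx = (2j−1)!!/(4a)^j · √(π/(2a)), odd powers integrate to 0; here √(π/(2a)) = 1.7868.
⟨x²⟩ = 0.50813.

0.508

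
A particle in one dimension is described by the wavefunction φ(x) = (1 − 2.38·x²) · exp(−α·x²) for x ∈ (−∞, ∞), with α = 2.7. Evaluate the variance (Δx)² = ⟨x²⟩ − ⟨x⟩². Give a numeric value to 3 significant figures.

0.0534

Compute ⟨x⟩ and ⟨x²⟩ separately, then (Δx)² = ⟨x²⟩ − ⟨x⟩².
Expand each integrand as polynomial × e^(−2αx²) and use ∫x^(2j)·e^(−2αx²) dx = (2j−1)!!/(4α)^j · √(π/(2α)), odd powers → 0; here √(π/(2α)) = 0.76274.
Normalization: ∫|φ|² dx = 0.53769.
⟨x⟩ = 0.0000 and ⟨x²⟩ = 0.053356.
(Δx)² = 0.053356 − (0.0000)² = 0.053356.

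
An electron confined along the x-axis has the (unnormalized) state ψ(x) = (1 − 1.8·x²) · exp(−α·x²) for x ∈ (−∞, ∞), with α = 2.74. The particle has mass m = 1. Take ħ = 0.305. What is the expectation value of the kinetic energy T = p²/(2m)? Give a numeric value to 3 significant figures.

0.257

T = −(ħ²/2m) d²/dx², so ⟨T⟩ = −(ħ²/2m) ∫ ψ*·ψ'' dx / ∫|ψ|² dx; with m = 1.
Expand each integrand as polynomial × e^(−2αx²) and use ∫x^(2j)·e^(−2αx²) dx = (2j−1)!!/(4α)^j · √(π/(2α)), odd powers → 0; here √(π/(2α)) = 0.75715. Differentiate with the product rule, d/dx e^(−αx²) = −2αx·e^(−αx²).
State is unnormalized: ∫|ψ|² dx = 0.56972, and ∫ψ*·(−ħ²/2m · ψ'') dx = 0.14641, so ⟨T⟩ = 0.14641 / 0.56972.
⟨T⟩ = 0.25698.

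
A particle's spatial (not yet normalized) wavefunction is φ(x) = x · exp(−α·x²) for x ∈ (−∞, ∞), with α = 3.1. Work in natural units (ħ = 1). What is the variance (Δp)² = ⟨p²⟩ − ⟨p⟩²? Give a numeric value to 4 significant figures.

9.300

Compute ⟨p⟩ and ⟨p²⟩ separately; (Δp)² = ⟨p²⟩ − ⟨p⟩².
Expand each integrand as polynomial × e^(−2αx²) and use ∫x^(2j)·e^(−2αx²) dx = (2j−1)!!/(4α)^j · √(π/(2α)), odd powers → 0; here √(π/(2α)) = 0.71183. Differentiate with the product rule, d/dx e^(−αx²) = −2αx·e^(−αx²).
Normalization: ∫|φ|² dx = 0.057406.
⟨p⟩ = 0.0000 and ⟨p²⟩ = 9.3000.
(Δp)² = 9.3000 − (0.0000)² = 9.3000.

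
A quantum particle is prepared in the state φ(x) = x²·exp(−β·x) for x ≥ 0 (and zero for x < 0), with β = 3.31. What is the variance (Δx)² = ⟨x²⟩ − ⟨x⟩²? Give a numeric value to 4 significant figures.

Compute ⟨x⟩ and ⟨x²⟩ separately, then (Δx)² = ⟨x²⟩ − ⟨x⟩².
Every integrand reduces to terms xʲ·e^(−2βx) on [0, ∞); use ∫₀^∞ xʲ·e^(−2βx) dx = j!/(2β)^(j+1).
Normalization: ∫|φ|² dx = 0.0018876.
⟨x⟩ = 0.75529 and ⟨x²⟩ = 0.68455.
(Δx)² = 0.68455 − (0.75529)² = 0.11409.

0.1141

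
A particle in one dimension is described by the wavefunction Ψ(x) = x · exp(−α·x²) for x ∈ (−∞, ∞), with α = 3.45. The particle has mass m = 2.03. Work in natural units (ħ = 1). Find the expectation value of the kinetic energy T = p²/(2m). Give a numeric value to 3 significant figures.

2.55

T = −(ħ²/2m) d²/dx², so ⟨T⟩ = −(ħ²/2m) ∫ Ψ*·Ψ'' dx / ∫|Ψ|² dx; with m = 2.03.
Expand each integrand as polynomial × e^(−2αx²) and use ∫x^(2j)·e^(−2αx²) dx = (2j−1)!!/(4α)^j · √(π/(2α)), odd powers → 0; here √(π/(2α)) = 0.67476. Differentiate with the product rule, d/dx e^(−αx²) = −2αx·e^(−αx²).
State is unnormalized: ∫|Ψ|² dx = 0.048896, and ∫Ψ*·(−ħ²/2m · Ψ'') dx = 0.12465, so ⟨T⟩ = 0.12465 / 0.048896.
⟨T⟩ = 2.5493.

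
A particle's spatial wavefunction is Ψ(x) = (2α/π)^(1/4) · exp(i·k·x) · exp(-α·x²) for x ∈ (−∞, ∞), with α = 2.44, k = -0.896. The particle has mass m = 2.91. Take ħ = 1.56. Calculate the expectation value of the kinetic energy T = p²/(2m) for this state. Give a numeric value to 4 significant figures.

T = −(ħ²/2m) d²/dx², so ⟨T⟩ = −(ħ²/2m) ∫ Ψ*·Ψ'' dx; with m = 2.91.
Gaussian moments: ∫x^(2j)·e^(−2αx²) dx = (2j−1)!!/(4α)^j · √(π/(2α)), odd powers integrate to 0; here √(π/(2α)) = 0.80235. Derivatives: Ψ′ = (ik − 2αx)·Ψ, Ψ″ = ((ik − 2αx)² − 2α)·Ψ; the odd-in-x pieces drop out.
⟨T⟩ = 1.3560.

1.356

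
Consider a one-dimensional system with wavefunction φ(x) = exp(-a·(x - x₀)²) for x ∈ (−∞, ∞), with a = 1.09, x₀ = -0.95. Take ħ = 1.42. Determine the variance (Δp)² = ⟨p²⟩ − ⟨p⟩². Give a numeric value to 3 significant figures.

2.20

Compute ⟨p⟩ and ⟨p²⟩ separately; (Δp)² = ⟨p²⟩ − ⟨p⟩².
Gaussian moments (u = x − x₀): ∫u^(2j)·e^(−2au²) du = (2j−1)!!/(4a)^j · √(π/(2a)), odd powers integrate to 0; here √(π/(2a)) = 1.2005. Derivatives: d/dx e^(−au²) = −2au·e^(−au²), d²/dx² e^(−au²) = (4a²u² − 2a)·e^(−au²).
Normalization: ∫|φ|² dx = 1.2005.
⟨p⟩ = 0.0000 and ⟨p²⟩ = 2.1979.
(Δp)² = 2.1979 − (0.0000)² = 2.1979.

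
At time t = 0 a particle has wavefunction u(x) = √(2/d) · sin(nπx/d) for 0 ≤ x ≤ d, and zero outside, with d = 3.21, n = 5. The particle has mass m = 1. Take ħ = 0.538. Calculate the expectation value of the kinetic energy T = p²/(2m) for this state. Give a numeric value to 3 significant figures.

3.47

T = −(ħ²/2m) d²/dx², so ⟨T⟩ = −(ħ²/2m) ∫ u*·u'' dx; with m = 1.
d/dx sin(nπx/d) = (nπ/d)·cos(nπx/d) and d²/dx² sin(nπx/d) = −(nπ/d)²·sin(nπx/d); on 0 ≤ x ≤ d, ∫sin²(nπx/d) dx = d/2 and ∫sin(nπx/d)·cos(nπx/d) dx = 0.
⟨T⟩ = 3.4655.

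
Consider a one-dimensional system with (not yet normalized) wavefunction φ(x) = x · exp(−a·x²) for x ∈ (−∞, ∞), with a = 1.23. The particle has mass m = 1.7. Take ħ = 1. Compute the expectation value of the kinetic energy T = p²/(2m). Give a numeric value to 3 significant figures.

T = −(ħ²/2m) d²/dx², so ⟨T⟩ = −(ħ²/2m) ∫ φ*·φ'' dx / ∫|φ|² dx; with m = 1.7.
Expand each integrand as polynomial × e^(−2ax²) and use ∫x^(2j)·e^(−2ax²) dx = (2j−1)!!/(4a)^j · √(π/(2a)), odd powers → 0; here √(π/(2a)) = 1.1301. Differentiate with the product rule, d/dx e^(−ax²) = −2ax·e^(−ax²).
State is unnormalized: ∫|φ|² dx = 0.22969, and ∫φ*·(−ħ²/2m · φ'') dx = 0.24928, so ⟨T⟩ = 0.24928 / 0.22969.
⟨T⟩ = 1.0853.

1.09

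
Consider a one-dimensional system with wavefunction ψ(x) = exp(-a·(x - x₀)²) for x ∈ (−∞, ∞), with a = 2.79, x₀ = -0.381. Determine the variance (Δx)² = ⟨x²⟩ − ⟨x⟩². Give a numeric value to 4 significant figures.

0.08961

Compute ⟨x⟩ and ⟨x²⟩ separately, then (Δx)² = ⟨x²⟩ − ⟨x⟩².
Gaussian moments (u = x − x₀): ∫u^(2j)·e^(−2au²) du = (2j−1)!!/(4a)^j · √(π/(2a)), odd powers integrate to 0; here √(π/(2a)) = 0.75034.
Normalization: ∫|ψ|² dx = 0.75034.
⟨x⟩ = -0.38100 and ⟨x²⟩ = 0.23477.
(Δx)² = 0.23477 − (-0.38100)² = 0.089606.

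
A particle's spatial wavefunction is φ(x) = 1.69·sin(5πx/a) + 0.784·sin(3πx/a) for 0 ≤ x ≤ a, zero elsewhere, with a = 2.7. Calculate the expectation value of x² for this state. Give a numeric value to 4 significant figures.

⟨x²⟩ = ∫ x²·|φ|² dx / ∫|φ|² dx (integrals over the domain).
On 0 ≤ x ≤ a (j ≠ l): ∫sin²(jπx/a) dx = a/2, ∫sin(jπx/a)·sin(lπx/a) dx = 0; diagonal moments ∫x·sin²(jπx/a) dx = a²/4, ∫x²·sin²(jπx/a) dx = a³·(1/6 − 1/(4j²π²)); cross terms ∫x·sin(jπx/a)·sin(lπx/a) dx = 0 for j + l even and −4jla²/(π²(j² − l²)²) for j + l odd, ∫x²·sin(jπx/a)·sin(lπx/a) dx = (−1)^(j+l)·4jla³/(π²(j² − l²)²); higher powers the same way via product-to-sum and parts.
State is unnormalized: ∫|φ|² dx = 4.6855, and ∫φ*·x²·φ dx = 12.533, so ⟨x²⟩ = 12.533 / 4.6855.
⟨x²⟩ = 2.6749.

2.675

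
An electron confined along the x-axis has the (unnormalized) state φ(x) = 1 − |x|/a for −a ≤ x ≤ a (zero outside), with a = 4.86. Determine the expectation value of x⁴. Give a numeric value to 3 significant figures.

15.9

⟨x⁴⟩ = ∫ x⁴·|φ|² dx / ∫|φ|² dx (integrals over the domain).
φ is even, so ∫ over [−a, a] = 2∫₀ᵃ with φ = 1 − x/a there: ∫₀ᵃ (1 − x/a)² dx = a/3, ∫₀ᵃ x²(1 − x/a)² dx = a³/30, ∫₀ᵃ x⁴(1 − x/a)² dx = a⁵/105.
State is unnormalized: ∫|φ|² dx = 3.2400, and ∫φ*·x⁴·φ dx = 51.644, so ⟨x⁴⟩ = 51.644 / 3.2400.
⟨x⁴⟩ = 15.940.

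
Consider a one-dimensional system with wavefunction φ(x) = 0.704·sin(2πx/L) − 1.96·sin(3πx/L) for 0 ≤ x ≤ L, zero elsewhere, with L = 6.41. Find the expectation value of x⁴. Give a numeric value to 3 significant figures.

470.

⟨x⁴⟩ = ∫ x⁴·|φ|² dx / ∫|φ|² dx (integrals over the domain).
On 0 ≤ x ≤ L (j ≠ l): ∫sin²(jπx/L) dx = L/2, ∫sin(jπx/L)·sin(lπx/L) dx = 0; diagonal moments ∫x·sin²(jπx/L) dx = L²/4, ∫x²·sin²(jπx/L) dx = L³·(1/6 − 1/(4j²π²)); cross terms ∫x·sin(jπx/L)·sin(lπx/L) dx = 0 for j + l even and −4jlL²/(π²(j² − l²)²) for j + l odd, ∫x²·sin(jπx/L)·sin(lπx/L) dx = (−1)^(j+l)·4jlL³/(π²(j² − l²)²); higher powers the same way via product-to-sum and parts.
State is unnormalized: ∫|φ|² dx = 13.901, and ∫φ*·x⁴·φ dx = 6534.7, so ⟨x⁴⟩ = 6534.7 / 13.901.
⟨x⁴⟩ = 470.09.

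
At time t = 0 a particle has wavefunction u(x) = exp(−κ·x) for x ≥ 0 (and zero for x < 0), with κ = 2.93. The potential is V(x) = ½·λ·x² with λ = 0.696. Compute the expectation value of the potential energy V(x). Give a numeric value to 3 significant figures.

0.0203

⟨V⟩ = ∫ V(x)·|u|² dx / ∫|u|² dx.
Every integrand reduces to terms xʲ·e^(−2κx) on [0, ∞); use ∫₀^∞ xʲ·e^(−2κx) dx = j!/(2κ)^(j+1).
State is unnormalized: ∫|u|² dx = 0.17065, and ∫u*·V(x)·u dx = 0.0034587, so ⟨V⟩ = 0.0034587 / 0.17065.
⟨V⟩ = 0.020268.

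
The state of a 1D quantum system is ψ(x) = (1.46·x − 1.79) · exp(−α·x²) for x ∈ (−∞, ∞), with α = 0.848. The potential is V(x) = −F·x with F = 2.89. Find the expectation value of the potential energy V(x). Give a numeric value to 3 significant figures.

⟨V⟩ = ∫ V(x)·|ψ|² dx / ∫|ψ|² dx.
Expand each integrand as polynomial × e^(−2αx²) and use ∫x^(2j)·e^(−2αx²) dx = (2j−1)!!/(4α)^j · √(π/(2α)), odd powers → 0; here √(π/(2α)) = 1.3610.
State is unnormalized: ∫|ψ|² dx = 5.2161, and ∫ψ*·V(x)·ψ dx = 6.0609, so ⟨V⟩ = 6.0609 / 5.2161.
⟨V⟩ = 1.1620.

1.16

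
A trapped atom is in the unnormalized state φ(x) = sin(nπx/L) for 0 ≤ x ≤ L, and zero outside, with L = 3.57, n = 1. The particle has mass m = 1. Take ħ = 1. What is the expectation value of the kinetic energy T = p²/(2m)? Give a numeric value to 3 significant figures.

T = −(ħ²/2m) d²/dx², so ⟨T⟩ = −(ħ²/2m) ∫ φ*·φ'' dx / ∫|φ|² dx; with m = 1.
d/dx sin(nπx/L) = (nπ/L)·cos(nπx/L) and d²/dx² sin(nπx/L) = −(nπ/L)²·sin(nπx/L); on 0 ≤ x ≤ L, ∫sin²(nπx/L) dx = L/2 and ∫sin(nπx/L)·cos(nπx/L) dx = 0.
State is unnormalized: ∫|φ|² dx = 1.7850, and ∫φ*·(−ħ²/2m · φ'') dx = 0.69115, so ⟨T⟩ = 0.69115 / 1.7850.
⟨T⟩ = 0.38720.

0.387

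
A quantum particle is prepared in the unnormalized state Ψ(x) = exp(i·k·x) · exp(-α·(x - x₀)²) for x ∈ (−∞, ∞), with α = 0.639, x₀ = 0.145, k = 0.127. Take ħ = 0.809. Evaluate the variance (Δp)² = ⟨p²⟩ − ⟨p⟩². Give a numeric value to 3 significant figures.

0.418

Compute ⟨p⟩ and ⟨p²⟩ separately; (Δp)² = ⟨p²⟩ − ⟨p⟩².
Gaussian moments (u = x − x₀): ∫u^(2j)·e^(−2αu²) du = (2j−1)!!/(4α)^j · √(π/(2α)), odd powers integrate to 0; here √(π/(2α)) = 1.5679. Derivatives: Ψ′ = (ik − 2αu)·Ψ, Ψ″ = ((ik − 2αu)² − 2α)·Ψ; the odd-in-u pieces drop out.
Normalization: ∫|Ψ|² dx = 1.5679.
⟨p⟩ = 0.10274 and ⟨p²⟩ = 0.42877.
(Δp)² = 0.42877 − (0.10274)² = 0.41821.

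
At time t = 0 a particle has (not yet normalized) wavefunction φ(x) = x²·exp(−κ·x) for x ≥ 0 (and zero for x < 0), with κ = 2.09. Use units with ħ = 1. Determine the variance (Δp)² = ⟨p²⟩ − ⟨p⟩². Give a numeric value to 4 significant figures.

1.456

Compute ⟨p⟩ and ⟨p²⟩ separately; (Δp)² = ⟨p²⟩ − ⟨p⟩².
Differentiate x²·exp(−κ·x) with the product rule; every integrand then reduces to terms xʲ·e^(−2κx) on [0, ∞), with ∫₀^∞ xʲ·e^(−2κx) dx = j!/(2κ)^(j+1).
Normalization: ∫|φ|² dx = 0.018807.
⟨p⟩ = 0.0000 and ⟨p²⟩ = 1.4560.
(Δp)² = 1.4560 − (0.0000)² = 1.4560.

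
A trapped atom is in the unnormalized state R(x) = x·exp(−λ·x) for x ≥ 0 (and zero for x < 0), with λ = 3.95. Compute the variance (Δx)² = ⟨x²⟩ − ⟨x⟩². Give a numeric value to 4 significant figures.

Compute ⟨x⟩ and ⟨x²⟩ separately, then (Δx)² = ⟨x²⟩ − ⟨x⟩².
Every integrand reduces to terms xʲ·e^(−2λx) on [0, ∞); use ∫₀^∞ xʲ·e^(−2λx) dx = j!/(2λ)^(j+1).
Normalization: ∫|R|² dx = 0.0040565.
⟨x⟩ = 0.37975 and ⟨x²⟩ = 0.19228.
(Δx)² = 0.19228 − (0.37975)² = 0.048069.

0.04807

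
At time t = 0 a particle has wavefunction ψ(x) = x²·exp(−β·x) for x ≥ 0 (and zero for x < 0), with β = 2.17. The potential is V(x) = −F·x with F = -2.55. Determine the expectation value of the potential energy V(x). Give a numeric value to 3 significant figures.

⟨V⟩ = ∫ V(x)·|ψ|² dx / ∫|ψ|² dx.
Every integrand reduces to terms xʲ·e^(−2βx) on [0, ∞); use ∫₀^∞ xʲ·e^(−2βx) dx = j!/(2β)^(j+1).
State is unnormalized: ∫|ψ|² dx = 0.015587, and ∫ψ*·V(x)·ψ dx = 0.045791, so ⟨V⟩ = 0.045791 / 0.015587.
⟨V⟩ = 2.9378.

2.94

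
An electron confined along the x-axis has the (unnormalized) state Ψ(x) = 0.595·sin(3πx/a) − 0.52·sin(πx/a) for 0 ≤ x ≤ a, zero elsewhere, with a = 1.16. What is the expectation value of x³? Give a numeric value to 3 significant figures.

0.243

⟨x³⟩ = ∫ x³·|Ψ|² dx / ∫|Ψ|² dx (integrals over the domain).
On 0 ≤ x ≤ a (j ≠ l): ∫sin²(jπx/a) dx = a/2, ∫sin(jπx/a)·sin(lπx/a) dx = 0; diagonal moments ∫x·sin²(jπx/a) dx = a²/4, ∫x²·sin²(jπx/a) dx = a³·(1/6 − 1/(4j²π²)); cross terms ∫x·sin(jπx/a)·sin(lπx/a) dx = 0 for j + l even and −4jla²/(π²(j² − l²)²) for j + l odd, ∫x²·sin(jπx/a)·sin(lπx/a) dx = (−1)^(j+l)·4jla³/(π²(j² − l²)²); higher powers the same way via product-to-sum and parts.
State is unnormalized: ∫|Ψ|² dx = 0.36217, and ∫Ψ*·x³·Ψ dx = 0.088089, so ⟨x³⟩ = 0.088089 / 0.36217.
⟨x³⟩ = 0.24323.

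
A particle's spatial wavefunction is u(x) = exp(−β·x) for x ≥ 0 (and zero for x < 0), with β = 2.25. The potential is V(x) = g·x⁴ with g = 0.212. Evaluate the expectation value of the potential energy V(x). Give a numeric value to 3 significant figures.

⟨V⟩ = ∫ V(x)·|u|² dx / ∫|u|² dx.
Every integrand reduces to terms xʲ·e^(−2βx) on [0, ∞); use ∫₀^∞ xʲ·e^(−2βx) dx = j!/(2β)^(j+1).
State is unnormalized: ∫|u|² dx = 0.22222, and ∫u*·V(x)·u dx = 0.0027573, so ⟨V⟩ = 0.0027573 / 0.22222.
⟨V⟩ = 0.012408.

0.0124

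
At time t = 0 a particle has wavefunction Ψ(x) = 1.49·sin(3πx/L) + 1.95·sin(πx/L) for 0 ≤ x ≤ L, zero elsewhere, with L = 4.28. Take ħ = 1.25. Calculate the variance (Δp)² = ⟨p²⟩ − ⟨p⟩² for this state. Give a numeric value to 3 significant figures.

3.32

Compute ⟨p⟩ and ⟨p²⟩ separately; (Δp)² = ⟨p²⟩ − ⟨p⟩².
d²/dx² sin(jπx/L) = −(jπ/L)²·sin(jπx/L); on 0 ≤ x ≤ L, ∫sin²(jπx/L) dx = L/2 and ∫sin(jπx/L)·sin(lπx/L) dx = 0 for j ≠ l, so only diagonal terms survive in ∫|Ψ|² and ∫Ψ·Ψ″; ∫Ψ·Ψ′ dx = [Ψ²/2] between the walls = 0.
Normalization: ∫|Ψ|² dx = 12.888.
⟨p⟩ = 0.0000 and ⟨p²⟩ = 3.3245.
(Δp)² = 3.3245 − (0.0000)² = 3.3245.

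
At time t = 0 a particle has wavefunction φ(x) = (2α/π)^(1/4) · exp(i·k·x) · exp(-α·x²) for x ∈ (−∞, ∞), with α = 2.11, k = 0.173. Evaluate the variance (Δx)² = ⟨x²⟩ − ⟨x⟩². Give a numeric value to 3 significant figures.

Compute ⟨x⟩ and ⟨x²⟩ separately, then (Δx)² = ⟨x²⟩ − ⟨x⟩².
Gaussian moments: ∫x^(2j)·e^(−2αx²) dx = (2j−1)!!/(4α)^j · √(π/(2α)), odd powers integrate to 0; here √(π/(2α)) = 0.86282.
⟨x⟩ = 0.0000 and ⟨x²⟩ = 0.11848.
(Δx)² = 0.11848 − (0.0000)² = 0.11848.

0.118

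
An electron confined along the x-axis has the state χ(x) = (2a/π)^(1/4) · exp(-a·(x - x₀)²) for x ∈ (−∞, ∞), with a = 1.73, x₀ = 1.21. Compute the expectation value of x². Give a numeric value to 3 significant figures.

⟨x²⟩ = ∫ x²·|χ|² dx (integrals over the domain).
Gaussian moments (u = x − x₀): ∫u^(2j)·e^(−2au²) du = (2j−1)!!/(4a)^j · √(π/(2a)), odd powers integrate to 0; here √(π/(2a)) = 0.95288.
⟨x²⟩ = 1.6086.

1.61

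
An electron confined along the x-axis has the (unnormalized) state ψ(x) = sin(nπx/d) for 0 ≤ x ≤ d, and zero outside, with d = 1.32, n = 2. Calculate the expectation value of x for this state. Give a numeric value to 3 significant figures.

⟨x⟩ = ∫ x·|ψ|² dx / ∫|ψ|² dx (integrals over the domain).
With sin²θ = (1 − cos2θ)/2 on 0 ≤ x ≤ d: ∫sin²(nπx/d) dx = d/2, ∫x·sin²(nπx/d) dx = d²/4, ∫x²·sin²(nπx/d) dx = d³·(1/6 − 1/(4n²π²)); higher powers xᵏ the same way, integrating xᵏ·cos(2nπx/d) by parts.
State is unnormalized: ∫|ψ|² dx = 0.66000, and ∫ψ*·x·ψ dx = 0.43560, so ⟨x⟩ = 0.43560 / 0.66000.
⟨x⟩ = 0.66000.

0.660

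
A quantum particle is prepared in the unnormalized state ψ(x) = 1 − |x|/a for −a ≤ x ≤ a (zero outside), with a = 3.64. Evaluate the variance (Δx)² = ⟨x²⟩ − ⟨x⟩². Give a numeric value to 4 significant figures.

1.325

Compute ⟨x⟩ and ⟨x²⟩ separately, then (Δx)² = ⟨x²⟩ − ⟨x⟩².
ψ is even, so ∫ over [−a, a] = 2∫₀ᵃ with ψ = 1 − x/a there: ∫₀ᵃ (1 − x/a)² dx = a/3, ∫₀ᵃ x²(1 − x/a)² dx = a³/30, ∫₀ᵃ x⁴(1 − x/a)² dx = a⁵/105.
Normalization: ∫|ψ|² dx = 2.4267.
⟨x⟩ = 0.0000 and ⟨x²⟩ = 1.3250.
(Δx)² = 1.3250 − (0.0000)² = 1.3250.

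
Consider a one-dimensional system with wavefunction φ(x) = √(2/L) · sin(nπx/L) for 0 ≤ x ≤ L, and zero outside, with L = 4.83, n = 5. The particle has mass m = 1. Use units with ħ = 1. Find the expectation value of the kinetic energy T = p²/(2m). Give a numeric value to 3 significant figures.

5.29

T = −(ħ²/2m) d²/dx², so ⟨T⟩ = −(ħ²/2m) ∫ φ*·φ'' dx; with m = 1.
d/dx sin(nπx/L) = (nπ/L)·cos(nπx/L) and d²/dx² sin(nπx/L) = −(nπ/L)²·sin(nπx/L); on 0 ≤ x ≤ L, ∫sin²(nπx/L) dx = L/2 and ∫sin(nπx/L)·cos(nπx/L) dx = 0.
⟨T⟩ = 5.2883.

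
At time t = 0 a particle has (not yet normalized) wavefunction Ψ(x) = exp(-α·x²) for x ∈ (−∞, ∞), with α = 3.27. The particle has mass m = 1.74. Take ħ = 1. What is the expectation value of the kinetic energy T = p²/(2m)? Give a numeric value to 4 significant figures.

0.9397

T = −(ħ²/2m) d²/dx², so ⟨T⟩ = −(ħ²/2m) ∫ Ψ*·Ψ'' dx / ∫|Ψ|² dx; with m = 1.74.
Gaussian moments: ∫x^(2j)·e^(−2αx²) dx = (2j−1)!!/(4α)^j · √(π/(2α)), odd powers integrate to 0; here √(π/(2α)) = 0.69308. Derivatives: d/dx e^(−αx²) = −2αx·e^(−αx²), d²/dx² e^(−αx²) = (4α²x² − 2α)·e^(−αx²).
State is unnormalized: ∫|Ψ|² dx = 0.69308, and ∫Ψ*·(−ħ²/2m · Ψ'') dx = 0.65126, so ⟨T⟩ = 0.65126 / 0.69308.
⟨T⟩ = 0.93966.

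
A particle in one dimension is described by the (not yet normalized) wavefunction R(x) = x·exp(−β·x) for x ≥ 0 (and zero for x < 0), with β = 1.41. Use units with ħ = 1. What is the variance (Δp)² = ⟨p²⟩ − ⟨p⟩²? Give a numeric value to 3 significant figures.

1.99

Compute ⟨p⟩ and ⟨p²⟩ separately; (Δp)² = ⟨p²⟩ − ⟨p⟩².
Differentiate x·exp(−β·x) with the product rule; every integrand then reduces to terms xʲ·e^(−2βx) on [0, ∞), with ∫₀^∞ xʲ·e^(−2βx) dx = j!/(2β)^(j+1).
Normalization: ∫|R|² dx = 0.089183.
⟨p⟩ = 0.0000 and ⟨p²⟩ = 1.9881.
(Δp)² = 1.9881 − (0.0000)² = 1.9881.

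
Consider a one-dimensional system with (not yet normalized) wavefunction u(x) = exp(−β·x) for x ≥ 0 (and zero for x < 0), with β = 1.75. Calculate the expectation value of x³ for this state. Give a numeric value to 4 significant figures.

0.1399

⟨x³⟩ = ∫ x³·|u|² dx / ∫|u|² dx (integrals over the domain).
Every integrand reduces to terms xʲ·e^(−2βx) on [0, ∞); use ∫₀^∞ xʲ·e^(−2βx) dx = j!/(2β)^(j+1).
State is unnormalized: ∫|u|² dx = 0.28571, and ∫u*·x³·u dx = 0.039983, so ⟨x³⟩ = 0.039983 / 0.28571.
⟨x³⟩ = 0.13994.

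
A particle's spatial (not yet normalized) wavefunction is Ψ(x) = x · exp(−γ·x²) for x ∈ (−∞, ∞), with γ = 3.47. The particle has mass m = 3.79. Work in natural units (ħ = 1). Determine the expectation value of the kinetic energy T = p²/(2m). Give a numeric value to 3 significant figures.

T = −(ħ²/2m) d²/dx², so ⟨T⟩ = −(ħ²/2m) ∫ Ψ*·Ψ'' dx / ∫|Ψ|² dx; with m = 3.79.
Expand each integrand as polynomial × e^(−2γx²) and use ∫x^(2j)·e^(−2γx²) dx = (2j−1)!!/(4γ)^j · √(π/(2γ)), odd powers → 0; here √(π/(2γ)) = 0.67281. Differentiate with the product rule, d/dx e^(−γx²) = −2γx·e^(−γx²).
State is unnormalized: ∫|Ψ|² dx = 0.048474, and ∫Ψ*·(−ħ²/2m · Ψ'') dx = 0.066571, so ⟨T⟩ = 0.066571 / 0.048474.
⟨T⟩ = 1.3734.

1.37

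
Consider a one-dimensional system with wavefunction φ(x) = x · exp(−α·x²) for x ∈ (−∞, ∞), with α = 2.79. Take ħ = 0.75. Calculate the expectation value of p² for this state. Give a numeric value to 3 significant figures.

p² φ = −ħ² d²φ/dx²; ⟨p²⟩ = −ħ² ∫ φ*·φ'' dx / ∫|φ|² dx.
Expand each integrand as polynomial × e^(−2αx²) and use ∫x^(2j)·e^(−2αx²) dx = (2j−1)!!/(4α)^j · √(π/(2α)), odd powers → 0; here √(π/(2α)) = 0.75034. Differentiate with the product rule, d/dx e^(−αx²) = −2αx·e^(−αx²).
State is unnormalized: ∫|φ|² dx = 0.067235, and ∫φ*·(−ħ² φ'') dx = 0.31655, so ⟨p²⟩ = 0.31655 / 0.067235.
⟨p²⟩ = 4.7081.

4.71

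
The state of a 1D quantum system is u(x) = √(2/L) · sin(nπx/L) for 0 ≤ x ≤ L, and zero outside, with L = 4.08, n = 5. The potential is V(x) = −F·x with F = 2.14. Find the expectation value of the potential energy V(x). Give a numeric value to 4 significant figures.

-4.366

⟨V⟩ = ∫ V(x)·|u|² dx.
With sin²θ = (1 − cos2θ)/2 on 0 ≤ x ≤ L: ∫sin²(nπx/L) dx = L/2, ∫x·sin²(nπx/L) dx = L²/4, ∫x²·sin²(nπx/L) dx = L³·(1/6 − 1/(4n²π²)); higher powers xᵏ the same way, integrating xᵏ·cos(2nπx/L) by parts.
⟨V⟩ = -4.3656.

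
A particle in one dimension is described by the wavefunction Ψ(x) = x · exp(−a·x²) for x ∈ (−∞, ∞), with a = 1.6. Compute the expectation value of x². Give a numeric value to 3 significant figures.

0.469

⟨x²⟩ = ∫ x²·|Ψ|² dx / ∫|Ψ|² dx (integrals over the domain).
Expand each integrand as polynomial × e^(−2ax²) and use ∫x^(2j)·e^(−2ax²) dx = (2j−1)!!/(4a)^j · √(π/(2a)), odd powers → 0; here √(π/(2a)) = 0.99083.
State is unnormalized: ∫|Ψ|² dx = 0.15482, and ∫Ψ*·x²·Ψ dx = 0.072571, so ⟨x²⟩ = 0.072571 / 0.15482.
⟨x²⟩ = 0.46875.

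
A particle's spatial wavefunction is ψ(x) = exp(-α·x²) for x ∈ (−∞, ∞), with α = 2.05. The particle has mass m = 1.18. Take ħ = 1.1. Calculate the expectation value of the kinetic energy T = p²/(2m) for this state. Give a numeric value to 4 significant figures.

T = −(ħ²/2m) d²/dx², so ⟨T⟩ = −(ħ²/2m) ∫ ψ*·ψ'' dx / ∫|ψ|² dx; with m = 1.18.
Gaussian moments: ∫x^(2j)·e^(−2αx²) dx = (2j−1)!!/(4α)^j · √(π/(2α)), odd powers integrate to 0; here √(π/(2α)) = 0.87535. Derivatives: d/dx e^(−αx²) = −2αx·e^(−αx²), d²/dx² e^(−αx²) = (4α²x² − 2α)·e^(−αx²).
State is unnormalized: ∫|ψ|² dx = 0.87535, and ∫ψ*·(−ħ²/2m · ψ'') dx = 0.92005, so ⟨T⟩ = 0.92005 / 0.87535.
⟨T⟩ = 1.0511.

1.051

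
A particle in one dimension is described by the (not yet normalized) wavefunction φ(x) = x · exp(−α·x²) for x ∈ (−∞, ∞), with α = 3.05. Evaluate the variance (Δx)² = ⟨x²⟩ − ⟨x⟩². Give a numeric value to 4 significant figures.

Compute ⟨x⟩ and ⟨x²⟩ separately, then (Δx)² = ⟨x²⟩ − ⟨x⟩².
Expand each integrand as polynomial × e^(−2αx²) and use ∫x^(2j)·e^(−2αx²) dx = (2j−1)!!/(4α)^j · √(π/(2α)), odd powers → 0; here √(π/(2α)) = 0.71765.
Normalization: ∫|φ|² dx = 0.058823.
⟨x⟩ = 0.0000 and ⟨x²⟩ = 0.24590.
(Δx)² = 0.24590 − (0.0000)² = 0.24590.

0.2459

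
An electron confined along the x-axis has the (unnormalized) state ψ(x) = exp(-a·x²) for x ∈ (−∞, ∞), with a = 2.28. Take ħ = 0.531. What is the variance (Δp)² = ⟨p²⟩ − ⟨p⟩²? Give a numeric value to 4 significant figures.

Compute ⟨p⟩ and ⟨p²⟩ separately; (Δp)² = ⟨p²⟩ − ⟨p⟩².
Gaussian moments: ∫x^(2j)·e^(−2ax²) dx = (2j−1)!!/(4a)^j · √(π/(2a)), odd powers integrate to 0; here √(π/(2a)) = 0.83003. Derivatives: d/dx e^(−ax²) = −2ax·e^(−ax²), d²/dx² e^(−ax²) = (4a²x² − 2a)·e^(−ax²).
Normalization: ∫|ψ|² dx = 0.83003.
⟨p⟩ = 0.0000 and ⟨p²⟩ = 0.64287.
(Δp)² = 0.64287 − (0.0000)² = 0.64287.

0.6429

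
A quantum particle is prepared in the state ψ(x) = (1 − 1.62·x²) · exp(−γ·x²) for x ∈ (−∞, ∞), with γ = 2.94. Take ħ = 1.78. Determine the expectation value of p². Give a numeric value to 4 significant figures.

p² ψ = −ħ² d²ψ/dx²; ⟨p²⟩ = −ħ² ∫ ψ*·ψ'' dx / ∫|ψ|² dx.
Expand each integrand as polynomial × e^(−2γx²) and use ∫x^(2j)·e^(−2γx²) dx = (2j−1)!!/(4γ)^j · √(π/(2γ)), odd powers → 0; here √(π/(2γ)) = 0.73095. Differentiate with the product rule, d/dx e^(−γx²) = −2γx·e^(−γx²).
State is unnormalized: ∫|ψ|² dx = 0.57118, and ∫ψ*·(−ħ² ψ'') dx = 9.5892, so ⟨p²⟩ = 9.5892 / 0.57118.
⟨p²⟩ = 16.789.

16.79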